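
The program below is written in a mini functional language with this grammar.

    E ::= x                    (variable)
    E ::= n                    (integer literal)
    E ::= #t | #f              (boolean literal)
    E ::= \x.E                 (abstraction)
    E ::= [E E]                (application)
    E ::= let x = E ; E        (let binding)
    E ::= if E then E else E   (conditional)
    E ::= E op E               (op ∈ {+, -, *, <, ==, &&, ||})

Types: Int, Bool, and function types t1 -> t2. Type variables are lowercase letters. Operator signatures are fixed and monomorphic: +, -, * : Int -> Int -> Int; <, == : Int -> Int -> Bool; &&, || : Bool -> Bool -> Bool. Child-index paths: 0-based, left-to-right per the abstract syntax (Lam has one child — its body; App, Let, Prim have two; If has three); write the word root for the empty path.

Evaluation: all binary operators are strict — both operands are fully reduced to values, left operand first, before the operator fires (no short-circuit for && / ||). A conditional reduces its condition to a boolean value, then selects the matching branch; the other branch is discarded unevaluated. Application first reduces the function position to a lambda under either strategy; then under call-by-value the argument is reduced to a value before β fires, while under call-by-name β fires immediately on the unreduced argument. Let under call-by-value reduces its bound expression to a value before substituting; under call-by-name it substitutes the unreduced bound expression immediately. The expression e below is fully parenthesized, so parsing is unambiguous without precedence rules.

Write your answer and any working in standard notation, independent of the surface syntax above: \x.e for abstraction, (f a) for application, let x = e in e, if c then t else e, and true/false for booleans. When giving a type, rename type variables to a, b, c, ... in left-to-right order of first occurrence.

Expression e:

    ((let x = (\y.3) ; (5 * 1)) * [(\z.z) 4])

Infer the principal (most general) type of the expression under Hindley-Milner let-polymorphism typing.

Answer: Int

Working:
\y._ : a -> Int
let x : forall. a -> Int
  unify Int ~ Int
  unify Int ~ Int
  unify Int ~ Int
z : b
\z._ : b -> b
  unify b -> b ~ Int -> c
  unify b ~ Int
  unify Int ~ c
_ _ : Int
  unify Int ~ Int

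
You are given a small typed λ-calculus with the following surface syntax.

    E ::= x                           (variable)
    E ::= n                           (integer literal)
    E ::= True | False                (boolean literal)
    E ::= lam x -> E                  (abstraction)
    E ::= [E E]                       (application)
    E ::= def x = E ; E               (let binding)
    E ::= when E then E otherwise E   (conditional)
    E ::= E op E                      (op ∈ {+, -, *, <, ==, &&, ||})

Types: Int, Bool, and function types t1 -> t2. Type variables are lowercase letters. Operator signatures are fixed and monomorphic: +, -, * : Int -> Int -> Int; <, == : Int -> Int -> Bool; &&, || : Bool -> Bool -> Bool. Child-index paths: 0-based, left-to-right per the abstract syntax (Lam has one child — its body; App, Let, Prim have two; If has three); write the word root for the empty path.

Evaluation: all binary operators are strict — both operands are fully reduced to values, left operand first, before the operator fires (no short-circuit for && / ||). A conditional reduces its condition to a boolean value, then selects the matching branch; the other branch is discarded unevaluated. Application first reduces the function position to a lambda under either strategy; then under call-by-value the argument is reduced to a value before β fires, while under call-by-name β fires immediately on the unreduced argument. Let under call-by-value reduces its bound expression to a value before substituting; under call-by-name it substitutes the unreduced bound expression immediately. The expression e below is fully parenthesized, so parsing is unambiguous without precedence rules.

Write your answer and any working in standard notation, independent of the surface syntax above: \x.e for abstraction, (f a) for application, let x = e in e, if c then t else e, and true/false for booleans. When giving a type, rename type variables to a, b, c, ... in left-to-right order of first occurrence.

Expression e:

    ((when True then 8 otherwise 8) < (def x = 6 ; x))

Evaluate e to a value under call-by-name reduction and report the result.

Working:
step 0: ((if true then 8 else 8) < (let x = 6 in x))
step 1: [if@0] (8 < (let x = 6 in x))
step 2: [let@1] (8 < 6)
step 3: [delta@root] false

Answer: false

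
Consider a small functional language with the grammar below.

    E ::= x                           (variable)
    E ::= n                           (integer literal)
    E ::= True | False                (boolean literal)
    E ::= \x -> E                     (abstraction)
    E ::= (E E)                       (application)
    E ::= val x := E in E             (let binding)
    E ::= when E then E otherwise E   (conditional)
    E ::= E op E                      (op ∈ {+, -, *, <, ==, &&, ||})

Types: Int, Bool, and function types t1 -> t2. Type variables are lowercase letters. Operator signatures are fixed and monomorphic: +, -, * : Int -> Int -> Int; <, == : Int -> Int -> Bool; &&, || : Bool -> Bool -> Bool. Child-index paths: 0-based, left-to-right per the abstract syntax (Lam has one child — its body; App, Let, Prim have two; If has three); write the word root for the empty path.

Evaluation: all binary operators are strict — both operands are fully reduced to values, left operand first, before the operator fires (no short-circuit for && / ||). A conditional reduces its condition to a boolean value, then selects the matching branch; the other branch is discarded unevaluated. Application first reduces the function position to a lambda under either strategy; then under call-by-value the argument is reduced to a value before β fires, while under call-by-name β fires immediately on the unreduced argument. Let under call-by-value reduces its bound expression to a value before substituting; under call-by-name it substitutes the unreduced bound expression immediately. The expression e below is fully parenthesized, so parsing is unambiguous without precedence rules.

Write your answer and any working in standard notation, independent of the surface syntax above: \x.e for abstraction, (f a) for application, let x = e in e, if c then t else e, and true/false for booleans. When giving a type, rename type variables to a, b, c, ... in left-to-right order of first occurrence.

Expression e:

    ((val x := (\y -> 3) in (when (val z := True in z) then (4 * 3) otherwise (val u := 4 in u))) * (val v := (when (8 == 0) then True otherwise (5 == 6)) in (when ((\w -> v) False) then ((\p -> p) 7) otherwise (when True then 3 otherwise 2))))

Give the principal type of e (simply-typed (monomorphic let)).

Derivation:
\y._ : a -> Int
let x : a -> Int
let z : Bool
z : Bool
  unify Bool ~ Bool
  unify Int ~ Int
  unify Int ~ Int
let u : Int
u : Int
  unify Int ~ Int
  unify Int ~ Int
  unify Int ~ Int
  unify Int ~ Int
  unify Bool ~ Bool
  unify Int ~ Int
  unify Int ~ Int
  unify Bool ~ Bool
let v : Bool
v : Bool
\w._ : b -> Bool
  unify b -> Bool ~ Bool -> c
  unify b ~ Bool
  unify Bool ~ c
_ _ : Bool
  unify Bool ~ Bool
p : d
\p._ : d -> d
  unify d -> d ~ Int -> e
  unify d ~ Int
  unify Int ~ e
_ _ : Int
  unify Bool ~ Bool
  unify Int ~ Int
  unify Int ~ Int
  unify Int ~ Int

Answer: Int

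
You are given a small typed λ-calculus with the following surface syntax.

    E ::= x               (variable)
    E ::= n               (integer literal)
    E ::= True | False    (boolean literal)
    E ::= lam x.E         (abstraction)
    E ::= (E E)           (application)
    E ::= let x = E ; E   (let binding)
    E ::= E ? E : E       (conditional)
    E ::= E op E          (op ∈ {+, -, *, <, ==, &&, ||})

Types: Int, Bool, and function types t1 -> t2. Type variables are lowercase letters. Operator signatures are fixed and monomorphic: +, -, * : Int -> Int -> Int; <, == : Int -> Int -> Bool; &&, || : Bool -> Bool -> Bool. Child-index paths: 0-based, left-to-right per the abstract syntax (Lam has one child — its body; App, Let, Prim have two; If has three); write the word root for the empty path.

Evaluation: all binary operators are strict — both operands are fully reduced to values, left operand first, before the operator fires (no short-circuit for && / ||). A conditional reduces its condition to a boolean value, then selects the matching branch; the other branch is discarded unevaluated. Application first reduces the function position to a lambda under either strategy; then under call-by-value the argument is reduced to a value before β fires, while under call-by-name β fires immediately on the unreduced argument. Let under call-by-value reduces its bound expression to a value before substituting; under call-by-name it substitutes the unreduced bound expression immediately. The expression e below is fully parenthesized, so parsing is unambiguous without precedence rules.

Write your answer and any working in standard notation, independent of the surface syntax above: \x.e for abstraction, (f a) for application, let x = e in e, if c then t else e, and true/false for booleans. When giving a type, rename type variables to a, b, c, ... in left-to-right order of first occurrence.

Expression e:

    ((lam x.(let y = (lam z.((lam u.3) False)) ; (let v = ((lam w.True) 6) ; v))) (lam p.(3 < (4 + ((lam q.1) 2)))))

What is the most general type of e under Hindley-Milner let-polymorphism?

Trace:
\u._ : c -> Int
  unify c -> Int ~ Bool -> d
  unify c ~ Bool
  unify Int ~ d
_ _ : Int
\z._ : b -> Int
let y : forall. b -> Int
\w._ : e -> Bool
  unify e -> Bool ~ Int -> f
  unify e ~ Int
  unify Bool ~ f
_ _ : Bool
let v : Bool
v : Bool
\x._ : a -> Bool
  unify Int ~ Int
  unify Int ~ Int
\q._ : h -> Int
  unify h -> Int ~ Int -> i
  unify h ~ Int
  unify Int ~ i
_ _ : Int
  unify Int ~ Int
  unify Int ~ Int
\p._ : g -> Bool
  unify a -> Bool ~ (g -> Bool) -> j
  unify a ~ g -> Bool
  unify Bool ~ j
_ _ : Bool

Answer: Bool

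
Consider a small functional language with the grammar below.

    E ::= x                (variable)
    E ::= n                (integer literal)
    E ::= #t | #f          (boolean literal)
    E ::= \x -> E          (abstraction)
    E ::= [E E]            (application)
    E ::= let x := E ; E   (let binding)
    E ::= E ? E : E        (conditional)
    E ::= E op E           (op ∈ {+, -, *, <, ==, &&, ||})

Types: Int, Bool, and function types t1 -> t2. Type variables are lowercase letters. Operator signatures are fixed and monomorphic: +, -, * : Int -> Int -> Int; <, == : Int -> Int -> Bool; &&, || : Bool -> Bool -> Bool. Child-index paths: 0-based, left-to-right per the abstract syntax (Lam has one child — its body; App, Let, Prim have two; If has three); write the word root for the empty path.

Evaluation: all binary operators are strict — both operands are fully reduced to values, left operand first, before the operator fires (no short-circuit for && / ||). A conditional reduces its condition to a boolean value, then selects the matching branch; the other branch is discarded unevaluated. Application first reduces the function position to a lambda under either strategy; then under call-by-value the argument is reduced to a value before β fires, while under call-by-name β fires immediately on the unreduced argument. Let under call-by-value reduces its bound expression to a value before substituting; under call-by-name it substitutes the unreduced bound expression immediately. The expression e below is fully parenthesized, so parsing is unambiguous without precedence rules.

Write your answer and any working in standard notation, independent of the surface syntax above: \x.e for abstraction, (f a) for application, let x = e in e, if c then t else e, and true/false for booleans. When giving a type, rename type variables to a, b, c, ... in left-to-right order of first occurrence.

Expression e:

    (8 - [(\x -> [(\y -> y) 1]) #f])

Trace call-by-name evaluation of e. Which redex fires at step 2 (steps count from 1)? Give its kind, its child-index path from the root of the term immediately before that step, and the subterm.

Answer: beta at 1 : ((\y.y) 1)

Derivation:
step 0: (8 - ((\x.((\y.y) 1)) false))
step 1: [beta@1] (8 - ((\y.y) 1))
step 2: [beta@1] (8 - 1)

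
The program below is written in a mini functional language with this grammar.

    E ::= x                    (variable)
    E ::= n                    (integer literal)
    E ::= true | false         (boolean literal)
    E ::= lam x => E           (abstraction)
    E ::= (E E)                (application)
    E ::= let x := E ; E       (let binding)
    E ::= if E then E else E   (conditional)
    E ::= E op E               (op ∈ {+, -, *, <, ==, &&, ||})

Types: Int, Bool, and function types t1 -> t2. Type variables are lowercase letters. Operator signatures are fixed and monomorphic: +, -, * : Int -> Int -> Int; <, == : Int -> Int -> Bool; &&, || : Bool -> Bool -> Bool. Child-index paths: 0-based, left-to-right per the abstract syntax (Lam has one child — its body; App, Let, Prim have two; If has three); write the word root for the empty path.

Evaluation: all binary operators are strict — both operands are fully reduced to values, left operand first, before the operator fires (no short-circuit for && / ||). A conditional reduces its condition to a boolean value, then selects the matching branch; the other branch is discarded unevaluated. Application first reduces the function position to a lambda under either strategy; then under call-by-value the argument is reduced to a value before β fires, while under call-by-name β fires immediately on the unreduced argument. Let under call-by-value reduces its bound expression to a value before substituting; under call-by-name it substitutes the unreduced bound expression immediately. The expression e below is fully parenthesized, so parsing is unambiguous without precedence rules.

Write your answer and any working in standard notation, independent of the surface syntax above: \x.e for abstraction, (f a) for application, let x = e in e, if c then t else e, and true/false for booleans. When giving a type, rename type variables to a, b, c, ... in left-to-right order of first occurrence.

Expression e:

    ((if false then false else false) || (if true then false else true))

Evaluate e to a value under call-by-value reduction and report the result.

Trace:
step 0: ((if false then false else false) || (if true then false else true))
step 1: [if@0] (false || (if true then false else true))
step 2: [if@1] (false || false)
step 3: [delta@root] false

Answer: false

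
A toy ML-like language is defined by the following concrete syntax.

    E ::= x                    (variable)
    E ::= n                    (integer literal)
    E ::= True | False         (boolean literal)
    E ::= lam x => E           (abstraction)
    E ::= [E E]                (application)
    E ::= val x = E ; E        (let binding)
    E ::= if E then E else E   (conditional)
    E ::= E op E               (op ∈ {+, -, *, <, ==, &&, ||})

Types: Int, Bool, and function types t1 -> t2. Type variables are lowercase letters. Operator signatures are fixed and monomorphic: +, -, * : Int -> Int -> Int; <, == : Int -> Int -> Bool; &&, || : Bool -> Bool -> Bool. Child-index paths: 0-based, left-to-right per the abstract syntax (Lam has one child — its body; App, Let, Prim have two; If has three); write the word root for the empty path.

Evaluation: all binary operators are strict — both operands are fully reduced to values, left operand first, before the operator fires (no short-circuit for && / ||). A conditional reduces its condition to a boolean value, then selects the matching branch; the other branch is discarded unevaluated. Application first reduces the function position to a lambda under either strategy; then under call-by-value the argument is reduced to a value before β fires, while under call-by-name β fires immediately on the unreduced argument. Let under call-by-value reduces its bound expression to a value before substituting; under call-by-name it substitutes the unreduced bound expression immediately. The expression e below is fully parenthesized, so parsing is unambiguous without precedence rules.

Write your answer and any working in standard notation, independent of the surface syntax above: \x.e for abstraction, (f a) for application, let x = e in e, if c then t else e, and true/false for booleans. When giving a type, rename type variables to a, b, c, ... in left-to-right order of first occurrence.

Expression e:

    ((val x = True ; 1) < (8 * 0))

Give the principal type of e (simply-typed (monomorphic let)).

Trace:
let x : Bool
  unify Int ~ Int
  unify Int ~ Int
  unify Int ~ Int
  unify Int ~ Int

Answer: Bool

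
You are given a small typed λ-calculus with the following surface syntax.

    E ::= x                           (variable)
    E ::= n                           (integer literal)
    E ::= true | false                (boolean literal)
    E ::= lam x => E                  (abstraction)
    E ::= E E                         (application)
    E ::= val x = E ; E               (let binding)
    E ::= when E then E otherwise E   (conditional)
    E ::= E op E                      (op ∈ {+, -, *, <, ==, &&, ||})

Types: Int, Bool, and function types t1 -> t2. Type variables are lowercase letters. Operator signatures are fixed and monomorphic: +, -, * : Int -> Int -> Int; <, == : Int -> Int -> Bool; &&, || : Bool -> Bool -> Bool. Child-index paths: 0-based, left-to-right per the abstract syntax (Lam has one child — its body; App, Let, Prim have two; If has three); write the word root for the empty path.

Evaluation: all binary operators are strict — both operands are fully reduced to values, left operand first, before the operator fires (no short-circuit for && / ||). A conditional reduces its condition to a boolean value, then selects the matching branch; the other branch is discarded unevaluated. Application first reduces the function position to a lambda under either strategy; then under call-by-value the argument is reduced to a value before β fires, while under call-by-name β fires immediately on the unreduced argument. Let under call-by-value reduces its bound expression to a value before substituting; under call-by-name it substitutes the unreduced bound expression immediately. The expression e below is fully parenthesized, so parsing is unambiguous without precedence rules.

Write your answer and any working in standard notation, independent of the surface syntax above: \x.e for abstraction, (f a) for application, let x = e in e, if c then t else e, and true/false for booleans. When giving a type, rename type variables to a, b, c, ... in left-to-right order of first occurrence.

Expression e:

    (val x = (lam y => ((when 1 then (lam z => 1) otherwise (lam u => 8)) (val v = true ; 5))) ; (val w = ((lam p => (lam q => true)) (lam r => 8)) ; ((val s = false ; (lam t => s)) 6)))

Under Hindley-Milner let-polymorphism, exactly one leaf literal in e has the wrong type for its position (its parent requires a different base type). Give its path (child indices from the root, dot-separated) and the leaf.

Answer: 0.0.0.0 : 1

Trace:
  unify Int ~ Bool
  FAIL: mismatch Int ~ Bool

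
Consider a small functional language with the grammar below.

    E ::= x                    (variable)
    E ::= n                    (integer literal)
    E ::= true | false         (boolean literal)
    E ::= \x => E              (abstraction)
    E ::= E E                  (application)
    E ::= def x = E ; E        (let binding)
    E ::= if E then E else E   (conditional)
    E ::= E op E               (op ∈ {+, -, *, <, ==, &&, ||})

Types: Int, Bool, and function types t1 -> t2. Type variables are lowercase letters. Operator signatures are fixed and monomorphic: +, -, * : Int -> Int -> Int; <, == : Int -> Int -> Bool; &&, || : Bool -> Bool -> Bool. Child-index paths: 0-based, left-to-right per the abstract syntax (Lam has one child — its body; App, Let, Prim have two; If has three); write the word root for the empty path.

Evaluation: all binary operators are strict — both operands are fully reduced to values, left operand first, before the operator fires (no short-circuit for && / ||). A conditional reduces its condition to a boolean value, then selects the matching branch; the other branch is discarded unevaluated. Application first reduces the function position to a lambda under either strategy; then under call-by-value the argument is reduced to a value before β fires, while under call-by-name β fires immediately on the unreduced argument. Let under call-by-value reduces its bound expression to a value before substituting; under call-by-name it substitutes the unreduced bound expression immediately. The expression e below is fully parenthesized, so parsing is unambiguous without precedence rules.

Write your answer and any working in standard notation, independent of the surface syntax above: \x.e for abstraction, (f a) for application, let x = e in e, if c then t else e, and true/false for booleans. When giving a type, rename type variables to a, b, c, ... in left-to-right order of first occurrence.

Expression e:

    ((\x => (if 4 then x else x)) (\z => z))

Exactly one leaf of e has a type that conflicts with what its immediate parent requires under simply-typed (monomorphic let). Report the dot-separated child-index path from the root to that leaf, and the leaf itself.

Trace:
  unify Int ~ Bool
  FAIL: mismatch Int ~ Bool

Answer: 0.0.0 : 4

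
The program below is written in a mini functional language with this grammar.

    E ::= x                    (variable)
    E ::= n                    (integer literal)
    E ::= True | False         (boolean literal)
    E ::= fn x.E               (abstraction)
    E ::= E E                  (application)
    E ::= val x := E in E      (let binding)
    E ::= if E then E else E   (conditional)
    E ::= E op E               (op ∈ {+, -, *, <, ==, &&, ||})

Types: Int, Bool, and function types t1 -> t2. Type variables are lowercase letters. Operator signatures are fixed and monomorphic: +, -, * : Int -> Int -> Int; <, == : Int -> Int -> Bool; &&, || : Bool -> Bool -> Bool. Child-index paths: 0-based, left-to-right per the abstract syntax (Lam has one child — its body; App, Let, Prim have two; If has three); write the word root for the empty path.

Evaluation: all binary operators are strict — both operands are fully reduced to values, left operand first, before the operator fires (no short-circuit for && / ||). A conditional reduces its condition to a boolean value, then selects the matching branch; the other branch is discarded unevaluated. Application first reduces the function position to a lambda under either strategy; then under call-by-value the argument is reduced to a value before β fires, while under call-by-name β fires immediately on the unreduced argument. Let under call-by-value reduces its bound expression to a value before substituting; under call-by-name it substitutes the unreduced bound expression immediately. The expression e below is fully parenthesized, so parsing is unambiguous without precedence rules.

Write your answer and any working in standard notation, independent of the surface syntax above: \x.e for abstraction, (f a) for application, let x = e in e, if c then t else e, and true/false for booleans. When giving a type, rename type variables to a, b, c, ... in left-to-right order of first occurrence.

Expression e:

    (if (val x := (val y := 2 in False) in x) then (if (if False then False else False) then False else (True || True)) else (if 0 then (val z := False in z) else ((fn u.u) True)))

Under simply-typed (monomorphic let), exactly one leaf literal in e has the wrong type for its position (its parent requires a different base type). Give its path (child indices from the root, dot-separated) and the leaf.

Derivation:
let y : Int
let x : Bool
x : Bool
  unify Bool ~ Bool
  unify Bool ~ Bool
  unify Bool ~ Bool
  unify Bool ~ Bool
  unify Bool ~ Bool
  unify Bool ~ Bool
  unify Bool ~ Bool
  unify Int ~ Bool
  FAIL: mismatch Int ~ Bool

Answer: 2.0 : 0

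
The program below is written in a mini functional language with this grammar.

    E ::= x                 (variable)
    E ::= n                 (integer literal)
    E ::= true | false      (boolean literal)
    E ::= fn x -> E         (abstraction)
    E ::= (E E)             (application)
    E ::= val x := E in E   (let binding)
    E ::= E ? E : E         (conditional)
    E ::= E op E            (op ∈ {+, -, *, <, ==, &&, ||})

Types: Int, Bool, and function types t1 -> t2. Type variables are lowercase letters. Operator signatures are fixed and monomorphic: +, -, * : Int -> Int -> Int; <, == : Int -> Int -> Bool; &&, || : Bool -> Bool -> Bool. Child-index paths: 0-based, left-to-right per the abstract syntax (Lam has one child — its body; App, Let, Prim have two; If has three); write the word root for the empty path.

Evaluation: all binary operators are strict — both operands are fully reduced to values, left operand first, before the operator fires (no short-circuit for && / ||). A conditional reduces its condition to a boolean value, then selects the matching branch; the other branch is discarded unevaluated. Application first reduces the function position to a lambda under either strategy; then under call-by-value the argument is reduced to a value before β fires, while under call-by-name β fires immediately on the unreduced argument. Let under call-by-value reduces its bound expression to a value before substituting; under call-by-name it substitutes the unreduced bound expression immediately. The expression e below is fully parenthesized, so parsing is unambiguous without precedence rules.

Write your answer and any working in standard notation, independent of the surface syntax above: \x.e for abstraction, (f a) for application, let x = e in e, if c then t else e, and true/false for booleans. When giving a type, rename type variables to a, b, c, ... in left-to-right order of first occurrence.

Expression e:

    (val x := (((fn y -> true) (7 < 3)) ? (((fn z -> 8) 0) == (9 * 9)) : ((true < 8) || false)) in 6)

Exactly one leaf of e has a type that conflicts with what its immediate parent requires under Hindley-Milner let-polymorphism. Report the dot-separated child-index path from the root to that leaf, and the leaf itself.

Working:
\y._ : a -> Bool
  unify Int ~ Int
  unify Int ~ Int
  unify a -> Bool ~ Bool -> b
  unify a ~ Bool
  unify Bool ~ b
_ _ : Bool
  unify Bool ~ Bool
\z._ : c -> Int
  unify c -> Int ~ Int -> d
  unify c ~ Int
  unify Int ~ d
_ _ : Int
  unify Int ~ Int
  unify Int ~ Int
  unify Int ~ Int
  unify Int ~ Int
  unify Bool ~ Int
  FAIL: mismatch Bool ~ Int

Answer: 0.2.0.0 : true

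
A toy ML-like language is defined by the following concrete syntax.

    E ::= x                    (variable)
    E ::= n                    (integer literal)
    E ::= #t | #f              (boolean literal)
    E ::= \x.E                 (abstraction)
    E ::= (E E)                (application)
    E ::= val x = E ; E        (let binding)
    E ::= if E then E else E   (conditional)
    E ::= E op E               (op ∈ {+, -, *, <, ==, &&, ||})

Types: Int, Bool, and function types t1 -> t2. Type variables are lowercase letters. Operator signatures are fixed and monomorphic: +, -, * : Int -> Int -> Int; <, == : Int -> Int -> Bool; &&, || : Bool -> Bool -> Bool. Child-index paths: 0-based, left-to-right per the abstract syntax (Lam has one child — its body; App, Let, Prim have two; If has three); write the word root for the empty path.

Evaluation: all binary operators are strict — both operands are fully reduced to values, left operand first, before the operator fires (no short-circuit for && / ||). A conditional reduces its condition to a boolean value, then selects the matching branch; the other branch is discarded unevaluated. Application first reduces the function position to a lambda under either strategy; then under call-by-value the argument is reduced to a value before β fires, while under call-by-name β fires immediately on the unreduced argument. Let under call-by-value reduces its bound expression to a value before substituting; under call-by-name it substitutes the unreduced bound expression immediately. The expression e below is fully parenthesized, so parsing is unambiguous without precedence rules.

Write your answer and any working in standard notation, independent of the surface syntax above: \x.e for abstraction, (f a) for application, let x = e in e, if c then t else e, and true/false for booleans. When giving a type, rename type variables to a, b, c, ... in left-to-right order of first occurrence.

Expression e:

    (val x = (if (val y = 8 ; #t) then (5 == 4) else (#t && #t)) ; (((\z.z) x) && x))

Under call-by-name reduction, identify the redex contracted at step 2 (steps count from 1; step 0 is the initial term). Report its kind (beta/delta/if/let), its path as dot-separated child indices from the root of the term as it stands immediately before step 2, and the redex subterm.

Answer: beta at 0 : ((\z.z) (if (let y = 8 in true) then (5 == 4) else (true && true)))

Derivation:
step 0: (let x = (if (let y = 8 in true) then (5 == 4) else (true && true)) in (((\z.z) x) && x))
step 1: [let@root] (((\z.z) (if (let y = 8 in true) then (5 == 4) else (true && true))) && (if (let y = 8 in true) then (5 == 4) else (true && true)))
step 2: [beta@0] ((if (let y = 8 in true) then (5 == 4) else (true && true)) && (if (let y = 8 in true) then (5 == 4) else (true && true)))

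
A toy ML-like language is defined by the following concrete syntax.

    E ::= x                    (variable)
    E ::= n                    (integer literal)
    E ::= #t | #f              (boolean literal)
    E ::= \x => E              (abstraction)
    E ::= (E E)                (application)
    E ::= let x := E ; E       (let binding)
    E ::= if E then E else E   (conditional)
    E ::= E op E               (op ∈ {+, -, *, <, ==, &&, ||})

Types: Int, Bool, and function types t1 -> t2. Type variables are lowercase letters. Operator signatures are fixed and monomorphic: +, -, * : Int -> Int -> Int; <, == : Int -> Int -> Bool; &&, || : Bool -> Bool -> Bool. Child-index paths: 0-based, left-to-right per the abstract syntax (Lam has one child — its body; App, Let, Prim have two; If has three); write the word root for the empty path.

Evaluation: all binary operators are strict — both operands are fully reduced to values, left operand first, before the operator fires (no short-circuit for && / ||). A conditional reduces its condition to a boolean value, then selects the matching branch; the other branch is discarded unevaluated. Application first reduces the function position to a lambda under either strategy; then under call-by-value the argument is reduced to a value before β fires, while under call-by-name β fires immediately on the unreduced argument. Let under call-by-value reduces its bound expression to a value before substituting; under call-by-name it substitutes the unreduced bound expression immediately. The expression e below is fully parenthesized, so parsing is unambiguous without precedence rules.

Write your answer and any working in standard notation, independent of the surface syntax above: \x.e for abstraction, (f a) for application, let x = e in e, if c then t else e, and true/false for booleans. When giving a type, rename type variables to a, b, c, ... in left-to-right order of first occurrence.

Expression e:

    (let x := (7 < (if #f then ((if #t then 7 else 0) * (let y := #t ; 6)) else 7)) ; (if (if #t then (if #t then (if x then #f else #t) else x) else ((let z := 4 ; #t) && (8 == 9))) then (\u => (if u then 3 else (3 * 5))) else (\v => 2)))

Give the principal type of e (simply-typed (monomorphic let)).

Derivation:
  unify Int ~ Int
  unify Bool ~ Bool
  unify Bool ~ Bool
  unify Int ~ Int
  unify Int ~ Int
let y : Bool
  unify Int ~ Int
  unify Int ~ Int
  unify Int ~ Int
let x : Bool
  unify Bool ~ Bool
  unify Bool ~ Bool
x : Bool
  unify Bool ~ Bool
  unify Bool ~ Bool
x : Bool
  unify Bool ~ Bool
let z : Int
  unify Bool ~ Bool
  unify Int ~ Int
  unify Int ~ Int
  unify Bool ~ Bool
  unify Bool ~ Bool
  unify Bool ~ Bool
u : a
  unify a ~ Bool
  unify Int ~ Int
  unify Int ~ Int
  unify Int ~ Int
\u._ : Bool -> Int
\v._ : b -> Int
  unify Bool -> Int ~ b -> Int
  unify Bool ~ b
  unify Int ~ Int

Answer: Bool -> Int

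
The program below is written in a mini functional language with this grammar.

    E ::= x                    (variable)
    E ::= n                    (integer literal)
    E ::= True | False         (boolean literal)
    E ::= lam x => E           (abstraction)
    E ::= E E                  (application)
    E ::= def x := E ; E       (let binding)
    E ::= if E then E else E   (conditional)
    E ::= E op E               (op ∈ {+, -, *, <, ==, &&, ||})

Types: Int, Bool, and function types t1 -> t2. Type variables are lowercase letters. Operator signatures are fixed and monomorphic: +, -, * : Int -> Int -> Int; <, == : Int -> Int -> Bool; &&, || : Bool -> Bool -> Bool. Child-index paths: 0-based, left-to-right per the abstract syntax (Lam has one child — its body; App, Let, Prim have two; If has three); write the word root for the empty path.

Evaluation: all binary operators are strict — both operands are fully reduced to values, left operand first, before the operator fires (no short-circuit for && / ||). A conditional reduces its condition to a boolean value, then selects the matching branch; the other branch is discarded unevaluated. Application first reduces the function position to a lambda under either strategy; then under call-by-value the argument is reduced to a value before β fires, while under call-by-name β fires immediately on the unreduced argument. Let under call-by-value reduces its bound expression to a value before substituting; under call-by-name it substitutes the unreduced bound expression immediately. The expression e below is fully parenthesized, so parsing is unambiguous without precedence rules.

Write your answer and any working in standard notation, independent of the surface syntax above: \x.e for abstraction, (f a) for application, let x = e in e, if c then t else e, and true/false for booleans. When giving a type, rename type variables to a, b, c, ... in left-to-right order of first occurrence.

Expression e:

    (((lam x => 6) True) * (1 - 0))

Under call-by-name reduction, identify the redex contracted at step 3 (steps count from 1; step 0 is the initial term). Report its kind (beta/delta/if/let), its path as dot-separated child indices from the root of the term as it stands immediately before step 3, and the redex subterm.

Derivation:
step 0: (((\x.6) true) * (1 - 0))
step 1: [beta@0] (6 * (1 - 0))
step 2: [delta@1] (6 * 1)
step 3: [delta@root] 6

Answer: delta at root : (6 * 1)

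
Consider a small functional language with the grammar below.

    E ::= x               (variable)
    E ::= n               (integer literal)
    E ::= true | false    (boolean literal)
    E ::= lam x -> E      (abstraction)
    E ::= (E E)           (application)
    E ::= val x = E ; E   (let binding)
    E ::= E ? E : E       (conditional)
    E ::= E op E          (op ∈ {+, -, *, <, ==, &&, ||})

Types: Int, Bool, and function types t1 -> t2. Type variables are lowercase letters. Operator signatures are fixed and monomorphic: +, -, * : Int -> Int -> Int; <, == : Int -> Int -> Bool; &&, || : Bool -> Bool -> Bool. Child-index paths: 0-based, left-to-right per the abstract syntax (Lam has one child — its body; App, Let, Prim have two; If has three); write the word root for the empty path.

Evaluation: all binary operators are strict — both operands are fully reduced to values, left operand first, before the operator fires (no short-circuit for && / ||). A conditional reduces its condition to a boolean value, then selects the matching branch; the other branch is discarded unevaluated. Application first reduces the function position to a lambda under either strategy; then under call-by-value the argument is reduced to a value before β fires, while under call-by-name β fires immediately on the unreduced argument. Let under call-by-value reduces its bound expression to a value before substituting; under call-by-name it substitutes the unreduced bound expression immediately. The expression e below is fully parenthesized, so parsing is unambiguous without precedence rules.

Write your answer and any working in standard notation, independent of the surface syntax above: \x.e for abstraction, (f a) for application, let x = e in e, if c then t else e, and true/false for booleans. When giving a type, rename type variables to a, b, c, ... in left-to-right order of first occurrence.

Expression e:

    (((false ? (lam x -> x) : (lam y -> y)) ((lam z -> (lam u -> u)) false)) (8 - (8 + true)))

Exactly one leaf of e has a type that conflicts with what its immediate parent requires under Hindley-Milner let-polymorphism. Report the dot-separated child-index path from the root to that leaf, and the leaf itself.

Answer: 1.1.1 : true

Derivation:
  unify Bool ~ Bool
x : a
\x._ : a -> a
y : b
\y._ : b -> b
  unify a -> a ~ b -> b
  unify a ~ b
  unify b ~ b
u : d
\u._ : d -> d
\z._ : c -> d -> d
  unify c -> d -> d ~ Bool -> e
  unify c ~ Bool
  unify d -> d ~ e
_ _ : d -> d
  unify b -> b ~ (d -> d) -> f
  unify b ~ d -> d
  unify d -> d ~ f
_ _ : d -> d
  unify Int ~ Int
  unify Int ~ Int
  unify Bool ~ Int
  FAIL: mismatch Bool ~ Int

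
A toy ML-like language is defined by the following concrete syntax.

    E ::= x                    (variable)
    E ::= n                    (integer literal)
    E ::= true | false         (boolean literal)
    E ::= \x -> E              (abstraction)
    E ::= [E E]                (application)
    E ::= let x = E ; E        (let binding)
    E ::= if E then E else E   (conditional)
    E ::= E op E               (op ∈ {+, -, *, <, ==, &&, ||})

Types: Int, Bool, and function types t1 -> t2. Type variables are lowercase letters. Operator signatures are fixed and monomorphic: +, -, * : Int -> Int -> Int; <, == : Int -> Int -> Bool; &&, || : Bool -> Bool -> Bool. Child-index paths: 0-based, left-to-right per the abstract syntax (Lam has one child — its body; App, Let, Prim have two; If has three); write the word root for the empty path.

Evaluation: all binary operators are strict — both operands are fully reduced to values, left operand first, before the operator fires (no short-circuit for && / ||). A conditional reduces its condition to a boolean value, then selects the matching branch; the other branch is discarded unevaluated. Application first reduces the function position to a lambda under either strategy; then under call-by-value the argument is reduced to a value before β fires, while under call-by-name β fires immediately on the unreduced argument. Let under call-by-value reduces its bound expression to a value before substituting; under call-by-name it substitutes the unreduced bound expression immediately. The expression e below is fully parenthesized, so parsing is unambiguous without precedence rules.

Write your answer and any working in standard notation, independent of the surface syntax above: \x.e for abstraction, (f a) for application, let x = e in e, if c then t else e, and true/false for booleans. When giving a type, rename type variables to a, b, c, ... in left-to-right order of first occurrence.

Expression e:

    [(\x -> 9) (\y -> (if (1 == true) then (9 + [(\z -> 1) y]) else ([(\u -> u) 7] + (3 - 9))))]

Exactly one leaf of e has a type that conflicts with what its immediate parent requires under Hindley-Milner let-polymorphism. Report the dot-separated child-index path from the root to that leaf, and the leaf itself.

Answer: 1.0.0.1 : true

Derivation:
\x._ : a -> Int
  unify Int ~ Int
  unify Bool ~ Int
  FAIL: mismatch Bool ~ Int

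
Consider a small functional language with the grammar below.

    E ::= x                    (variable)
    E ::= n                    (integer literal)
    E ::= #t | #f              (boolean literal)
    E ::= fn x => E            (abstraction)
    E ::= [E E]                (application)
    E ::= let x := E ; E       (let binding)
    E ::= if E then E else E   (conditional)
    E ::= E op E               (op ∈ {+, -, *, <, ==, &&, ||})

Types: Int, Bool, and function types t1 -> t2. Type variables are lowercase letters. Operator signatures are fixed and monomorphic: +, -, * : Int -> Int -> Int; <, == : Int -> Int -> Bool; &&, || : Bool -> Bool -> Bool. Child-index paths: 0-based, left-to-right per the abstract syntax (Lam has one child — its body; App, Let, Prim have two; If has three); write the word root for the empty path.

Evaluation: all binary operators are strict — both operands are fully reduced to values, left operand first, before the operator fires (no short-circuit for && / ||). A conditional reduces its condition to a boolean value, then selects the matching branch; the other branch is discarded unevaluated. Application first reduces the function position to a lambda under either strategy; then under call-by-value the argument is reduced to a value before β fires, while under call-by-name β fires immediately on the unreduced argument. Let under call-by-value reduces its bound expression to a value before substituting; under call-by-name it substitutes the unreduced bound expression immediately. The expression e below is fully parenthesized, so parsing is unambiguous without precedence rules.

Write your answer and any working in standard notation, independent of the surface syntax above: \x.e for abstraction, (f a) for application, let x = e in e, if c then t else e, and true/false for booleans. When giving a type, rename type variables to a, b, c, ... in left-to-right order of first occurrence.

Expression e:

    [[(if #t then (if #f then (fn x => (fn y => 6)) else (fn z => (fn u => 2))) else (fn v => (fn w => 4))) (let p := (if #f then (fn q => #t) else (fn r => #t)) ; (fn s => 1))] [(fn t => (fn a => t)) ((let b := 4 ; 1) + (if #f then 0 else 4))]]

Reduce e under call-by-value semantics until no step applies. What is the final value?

Working:
step 0: (((if true then (if false then (\x.(\y.6)) else (\z.(\u.2))) else (\v.(\w.4))) (let p = (if false then (\q.true) else (\r.true)) in (\s.1))) ((\t.(\a.t)) ((let b = 4 in 1) + (if false then 0 else 4))))
step 1: [if@0.0] (((if false then (\x.(\y.6)) else (\z.(\u.2))) (let p = (if false then (\q.true) else (\r.true)) in (\s.1))) ((\t.(\a.t)) ((let b = 4 in 1) + (if false then 0 else 4))))
step 2: [if@0.0] (((\z.(\u.2)) (let p = (if false then (\q.true) else (\r.true)) in (\s.1))) ((\t.(\a.t)) ((let b = 4 in 1) + (if false then 0 else 4))))
step 3: [if@0.1.0] (((\z.(\u.2)) (let p = (\r.true) in (\s.1))) ((\t.(\a.t)) ((let b = 4 in 1) + (if false then 0 else 4))))
step 4: [let@0.1] (((\z.(\u.2)) (\s.1)) ((\t.(\a.t)) ((let b = 4 in 1) + (if false then 0 else 4))))
step 5: [beta@0] ((\u.2) ((\t.(\a.t)) ((let b = 4 in 1) + (if false then 0 else 4))))
step 6: [let@1.1.0] ((\u.2) ((\t.(\a.t)) (1 + (if false then 0 else 4))))
step 7: [if@1.1.1] ((\u.2) ((\t.(\a.t)) (1 + 4)))
step 8: [delta@1.1] ((\u.2) ((\t.(\a.t)) 5))
step 9: [beta@1] ((\u.2) (\a.5))
step 10: [beta@root] 2

Answer: 2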